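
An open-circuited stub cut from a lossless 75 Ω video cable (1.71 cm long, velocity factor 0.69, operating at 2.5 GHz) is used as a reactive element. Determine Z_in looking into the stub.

Z_in ≈ −j21 Ω

λ = v/f = 0.69·c / 2.5 GHz = 0.0828 m
βl = 2π·l/λ = 2π × 0.207 = 74.3°
tan(βl) = 3.57
For an open-circuited stub, Z_in = −jZ_0·cot(βl) = −jZ_0/tan(βl)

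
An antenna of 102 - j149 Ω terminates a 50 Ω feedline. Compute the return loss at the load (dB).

RL ≈ 2.6 dB

Γ = (52 − j149)/(152 − j149), |Γ| = 0.741
RL = −20·log₁₀|Γ| = −20·log₁₀(0.741)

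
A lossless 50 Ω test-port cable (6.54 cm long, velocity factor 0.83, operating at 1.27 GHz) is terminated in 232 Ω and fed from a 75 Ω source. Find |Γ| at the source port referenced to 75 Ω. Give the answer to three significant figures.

|Γ| ≈ 0.715

λ = v/f = 0.83·c / 1.27 GHz = 0.196 m
βl = 2π·l/λ = 2π × 0.334 = 120°
tan(βl) = -1.73
Z_in = Z_0·(Z_L + jZ_0·tanβl)/(Z_0 + jZ_L·tanβl) = 14.2 + j27.2 Ω
Γ_s = (Z_in − Z_s)/(Z_in + Z_s) = (-60.8 + j27.2)/(89.2 + j27.2), |Γ_s| = 0.715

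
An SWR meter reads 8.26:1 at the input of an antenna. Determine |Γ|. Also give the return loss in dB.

|Γ| ≈ 0.784; return loss ≈ 2.11 dB

|Γ| = (S − 1)/(S + 1) = (8.26 − 1)/(8.26 + 1) = 7.26/9.26
RL = −20·log₁₀|Γ| = −20·log₁₀(0.784)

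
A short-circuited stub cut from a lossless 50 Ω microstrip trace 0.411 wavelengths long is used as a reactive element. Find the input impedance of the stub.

Z_in ≈ −j31.3 Ω

βl = 2π × 0.411 = 148°
tan(βl) = -0.626
For a short-circuited stub, Z_in = jZ_0·tan(βl)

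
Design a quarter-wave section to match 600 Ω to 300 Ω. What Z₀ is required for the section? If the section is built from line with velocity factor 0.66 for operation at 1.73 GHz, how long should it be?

Z_qwt = √(Z_0·R_L) = √(300 × 600) = √180000
λ = 0.66·c/f = 0.114 m, so l = λ/4 = 0.0286 m

Z_qwt ≈ 424 Ω; length ≈ 2.86 cm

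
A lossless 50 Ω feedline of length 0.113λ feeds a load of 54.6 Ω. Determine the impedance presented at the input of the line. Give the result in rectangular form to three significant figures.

βl = 2π × 0.113 = 40.7°
tan(βl) = tan(40.7°) = 0.86
Z_in = Z_0·(Z_L + jZ_0·tanβl)/(Z_0 + jZ_L·tanβl)
     = 50·(54.6 + j43)/(50 + j46.9)

Z_in ≈ 50.5 − j4.4 Ω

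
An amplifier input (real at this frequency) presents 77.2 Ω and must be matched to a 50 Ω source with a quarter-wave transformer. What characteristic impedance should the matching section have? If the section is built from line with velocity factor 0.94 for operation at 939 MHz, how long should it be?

Z_qwt = √(Z_0·R_L) = √(50 × 77.2) = √3860
λ = 0.94·c/f = 0.3 m, so l = λ/4 = 0.0751 m

Z_qwt ≈ 62.1 Ω; length ≈ 7.51 cm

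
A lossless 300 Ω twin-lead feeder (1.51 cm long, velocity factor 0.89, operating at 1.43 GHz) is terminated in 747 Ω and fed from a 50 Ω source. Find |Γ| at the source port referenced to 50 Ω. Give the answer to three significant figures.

λ = v/f = 0.89·c / 1.43 GHz = 0.187 m
βl = 2π·l/λ = 2π × 0.0809 = 29.1°
tan(βl) = 0.557
Z_in = Z_0·(Z_L + jZ_0·tanβl)/(Z_0 + jZ_L·tanβl) = 335 − j297 Ω
Γ_s = (Z_in − Z_s)/(Z_in + Z_s) = (285 − j297)/(385 − j297), |Γ_s| = 0.847

|Γ| ≈ 0.847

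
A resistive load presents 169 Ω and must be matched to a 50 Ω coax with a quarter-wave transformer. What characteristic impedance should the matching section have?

Z_qwt = √(Z_0·R_L) = √(50 × 169) = √8450

Z_qwt ≈ 91.9 Ω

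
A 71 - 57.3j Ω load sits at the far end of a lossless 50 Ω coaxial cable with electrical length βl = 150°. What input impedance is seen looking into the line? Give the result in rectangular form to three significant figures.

tan(βl) = tan(150°) = -0.577
Z_in = Z_0·(Z_L + jZ_0·tanβl)/(Z_0 + jZ_L·tanβl)
     = 50·(71 − j86.2)/(16.9 − j41)

Z_in ≈ 120 + j36.9 Ω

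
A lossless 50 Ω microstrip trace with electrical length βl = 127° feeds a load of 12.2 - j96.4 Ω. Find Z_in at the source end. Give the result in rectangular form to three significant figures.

Z_in ≈ 13.3 + j102 Ω

tan(βl) = tan(127°) = -1.33
Z_in = Z_0·(Z_L + jZ_0·tanβl)/(Z_0 + jZ_L·tanβl)
     = 50·(12.2 − j163)/(-77.9 − j16.2)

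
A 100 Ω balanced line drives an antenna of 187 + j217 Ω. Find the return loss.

Γ = (87 + j217)/(287 + j217), |Γ| = 0.65
RL = −20·log₁₀|Γ| = −20·log₁₀(0.65)

RL ≈ 3.74 dB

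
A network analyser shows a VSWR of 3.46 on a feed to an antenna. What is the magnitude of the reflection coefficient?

|Γ| = (S − 1)/(S + 1) = (3.46 − 1)/(3.46 + 1) = 2.46/4.46

|Γ| ≈ 0.552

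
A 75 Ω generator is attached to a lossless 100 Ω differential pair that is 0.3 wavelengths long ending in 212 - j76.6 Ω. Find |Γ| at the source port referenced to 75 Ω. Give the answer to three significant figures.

βl = 2π × 0.3 = 108°
tan(βl) = -3.08
Z_in = Z_0·(Z_L + jZ_0·tanβl)/(Z_0 + jZ_L·tanβl) = 50 + j42.9 Ω
Γ_s = (Z_in − Z_s)/(Z_in + Z_s) = (-25 + j42.9)/(125 + j42.9), |Γ_s| = 0.376

|Γ| ≈ 0.376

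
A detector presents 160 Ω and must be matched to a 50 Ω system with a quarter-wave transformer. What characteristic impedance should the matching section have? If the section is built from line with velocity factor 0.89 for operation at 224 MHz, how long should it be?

Z_qwt = √(Z_0·R_L) = √(50 × 160) = √8000
λ = 0.89·c/f = 1.19 m, so l = λ/4 = 0.298 m

Z_qwt ≈ 89.4 Ω; length ≈ 29.8 cm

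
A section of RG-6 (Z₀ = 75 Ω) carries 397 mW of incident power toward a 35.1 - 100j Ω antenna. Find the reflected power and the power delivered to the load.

|Γ| = |(-39.9 − j100)/(110.1 − j100)| = 0.724
|Γ|² = 0.524
P_refl = |Γ|²·P_inc = 208 mW, P_del = (1 − |Γ|²)·P_inc = 189 mW

P_reflected ≈ 208 mW; P_delivered ≈ 189 mW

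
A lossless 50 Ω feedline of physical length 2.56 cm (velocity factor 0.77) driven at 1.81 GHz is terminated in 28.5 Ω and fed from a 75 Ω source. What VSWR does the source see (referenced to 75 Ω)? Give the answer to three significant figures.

λ = v/f = 0.77·c / 1.81 GHz = 0.128 m
βl = 2π·l/λ = 2π × 0.201 = 72.2°
tan(βl) = 3.12
Z_in = Z_0·(Z_L + jZ_0·tanβl)/(Z_0 + jZ_L·tanβl) = 73.5 + j25.3 Ω
Γ_s = (Z_in − Z_s)/(Z_in + Z_s) = (-1.53 + j25.3)/(148 + j25.3), |Γ_s| = 0.168
VSWR = (1 + |Γ_s|)/(1 − |Γ_s|)

VSWR ≈ 1.4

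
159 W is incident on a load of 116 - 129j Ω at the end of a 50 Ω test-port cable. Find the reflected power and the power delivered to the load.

|Γ| = |(66 − j129)/(166 − j129)| = 0.689
|Γ|² = 0.475
P_refl = |Γ|²·P_inc = 75.5 W, P_del = (1 − |Γ|²)·P_inc = 83.5 W

P_reflected ≈ 75.5 W; P_delivered ≈ 83.5 W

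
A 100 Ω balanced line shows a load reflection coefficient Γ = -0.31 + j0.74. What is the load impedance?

Z_L = Z_0·(1 + Γ)/(1 − Γ) = 100·(0.69 + j0.74)/(1.31 − j0.74)

Z_L ≈ 15.7 + j65.4 Ω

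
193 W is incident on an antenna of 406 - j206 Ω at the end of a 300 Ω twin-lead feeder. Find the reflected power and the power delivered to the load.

|Γ| = |(106 − j206)/(706 − j206)| = 0.315
|Γ|² = 0.0992
P_refl = |Γ|²·P_inc = 19.2 W, P_del = (1 − |Γ|²)·P_inc = 174 W

P_reflected ≈ 19.2 W; P_delivered ≈ 174 W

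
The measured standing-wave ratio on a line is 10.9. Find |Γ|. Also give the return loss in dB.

|Γ| ≈ 0.832; return loss ≈ 1.6 dB

|Γ| = (S − 1)/(S + 1) = (10.9 − 1)/(10.9 + 1) = 9.9/11.9
RL = −20·log₁₀|Γ| = −20·log₁₀(0.832)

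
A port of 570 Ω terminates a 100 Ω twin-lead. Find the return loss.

Γ = (570 − 100)/(570 + 100) = 0.701
RL = −20·log₁₀|Γ| = −20·log₁₀(0.701)

RL ≈ 3.08 dB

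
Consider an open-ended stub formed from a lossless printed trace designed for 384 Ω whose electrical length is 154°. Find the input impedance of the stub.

tan(βl) = -0.488
For an open-ended stub, Z_in = −jZ_0·cot(βl) = −jZ_0/tan(βl)

Z_in ≈ +j787 Ω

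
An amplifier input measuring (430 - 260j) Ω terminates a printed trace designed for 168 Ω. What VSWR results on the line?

VSWR ≈ 3.61

Γ = (Z_L − Z_0)/(Z_L + Z_0) = (262 − j260)/(598 − j260)
|Γ| = 369/652 = 0.566
VSWR = (1 + |Γ|)/(1 − |Γ|) = 1.57/0.434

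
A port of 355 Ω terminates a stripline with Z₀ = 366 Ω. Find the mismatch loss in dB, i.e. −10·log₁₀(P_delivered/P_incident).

Γ = (355 − 366)/(355 + 366) = -0.0153
|Γ|² = 0.000233, so P_del/P_inc = 1 − |Γ|² = 1
ML = −10·log₁₀(1 − |Γ|²)

mismatch loss ≈ 0.00101 dB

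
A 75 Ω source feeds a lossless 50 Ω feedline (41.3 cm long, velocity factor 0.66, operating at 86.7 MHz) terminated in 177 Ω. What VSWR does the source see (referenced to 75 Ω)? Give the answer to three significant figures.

VSWR ≈ 4.81

λ = v/f = 0.66·c / 86.7 MHz = 2.28 m
βl = 2π·l/λ = 2π × 0.181 = 65.1°
tan(βl) = 2.15
Z_in = Z_0·(Z_L + jZ_0·tanβl)/(Z_0 + jZ_L·tanβl) = 16.9 − j21 Ω
Γ_s = (Z_in − Z_s)/(Z_in + Z_s) = (-58.1 − j21)/(91.9 − j21), |Γ_s| = 0.656
VSWR = (1 + |Γ_s|)/(1 − |Γ_s|)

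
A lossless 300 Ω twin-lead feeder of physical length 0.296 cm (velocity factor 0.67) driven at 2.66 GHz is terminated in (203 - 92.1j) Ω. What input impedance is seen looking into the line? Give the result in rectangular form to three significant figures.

λ = v/f = 0.67·c / 2.66 GHz = 0.0756 m
βl = 2π·l/λ = 2π × 0.0392 = 14.1°
tan(βl) = tan(14.1°) = 0.251
Z_in = Z_0·(Z_L + jZ_0·tanβl)/(Z_0 + jZ_L·tanβl)
     = 300·(203 − j16.7)/(323 + j51)

Z_in ≈ 181 − j44.2 Ω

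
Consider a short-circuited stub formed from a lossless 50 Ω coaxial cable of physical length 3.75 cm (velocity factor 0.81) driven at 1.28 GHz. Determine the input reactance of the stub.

X_in ≈ 146 Ω (inductive)

λ = v/f = 0.81·c / 1.28 GHz = 0.19 m
βl = 2π·l/λ = 2π × 0.198 = 71.1°
tan(βl) = 2.92
For a short-circuited stub, Z_in = jZ_0·tan(βl)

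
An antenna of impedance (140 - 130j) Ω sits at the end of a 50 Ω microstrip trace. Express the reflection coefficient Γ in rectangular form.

Γ = (Z_L − Z_0)/(Z_L + Z_0) = (90 − j130)/(190 − j130)

Γ ≈ 0.642 − j0.245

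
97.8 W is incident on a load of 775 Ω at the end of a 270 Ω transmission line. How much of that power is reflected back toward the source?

P_reflected ≈ 22.8 W

Γ = (775 − 270)/(775 + 270) = 0.483
|Γ|² = 0.234
P_refl = |Γ|²·P_inc = 22.8 W, P_del = (1 − |Γ|²)·P_inc = 75 W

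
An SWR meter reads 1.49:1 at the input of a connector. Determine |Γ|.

|Γ| = (S − 1)/(S + 1) = (1.49 − 1)/(1.49 + 1) = 0.49/2.49

|Γ| ≈ 0.197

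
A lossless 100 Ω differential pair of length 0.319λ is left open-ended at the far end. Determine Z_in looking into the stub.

Z_in ≈ +j46.3 Ω

βl = 2π × 0.319 = 115°
tan(βl) = -2.16
For an open-ended stub, Z_in = −jZ_0·cot(βl) = −jZ_0/tan(βl)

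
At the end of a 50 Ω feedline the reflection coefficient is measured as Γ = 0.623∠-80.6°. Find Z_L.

Z_L = Z_0·(1 + Γ)/(1 − Γ) = 50·(1.1 − j0.615)/(0.898 + j0.615)

Z_L ≈ 25.8 − j51.9 Ω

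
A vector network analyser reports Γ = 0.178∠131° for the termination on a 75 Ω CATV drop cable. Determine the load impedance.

Z_L = Z_0·(1 + Γ)/(1 − Γ) = 75·(0.883 + j0.134)/(1.12 − j0.134)

Z_L ≈ 57.4 + j15.9 Ω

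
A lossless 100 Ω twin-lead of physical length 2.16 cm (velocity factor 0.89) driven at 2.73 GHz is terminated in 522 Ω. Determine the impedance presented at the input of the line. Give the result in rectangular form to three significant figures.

λ = v/f = 0.89·c / 2.73 GHz = 0.0978 m
βl = 2π·l/λ = 2π × 0.221 = 79.5°
tan(βl) = tan(79.5°) = 5.4
Z_in = Z_0·(Z_L + jZ_0·tanβl)/(Z_0 + jZ_L·tanβl)
     = 100·(522 + j540)/(100 + j2820)

Z_in ≈ 19.8 − j17.8 Ω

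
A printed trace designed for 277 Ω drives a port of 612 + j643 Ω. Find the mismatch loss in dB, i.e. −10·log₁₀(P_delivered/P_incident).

mismatch loss ≈ 2.49 dB

Γ = (335 + j643)/(889 + j643), |Γ| = 0.661
|Γ|² = 0.437, so P_del/P_inc = 1 − |Γ|² = 0.563
ML = −10·log₁₀(1 − |Γ|²)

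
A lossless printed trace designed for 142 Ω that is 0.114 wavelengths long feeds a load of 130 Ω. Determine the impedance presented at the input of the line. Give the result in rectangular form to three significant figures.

βl = 2π × 0.114 = 41°
tan(βl) = tan(41°) = 0.871
Z_in = Z_0·(Z_L + jZ_0·tanβl)/(Z_0 + jZ_L·tanβl)
     = 142·(130 + j124)/(142 + j113)

Z_in ≈ 140 + j12.2 Ω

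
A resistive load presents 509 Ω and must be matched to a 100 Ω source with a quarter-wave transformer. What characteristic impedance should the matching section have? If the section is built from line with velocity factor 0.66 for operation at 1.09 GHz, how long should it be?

Z_qwt = √(Z_0·R_L) = √(100 × 509) = √50900
λ = 0.66·c/f = 0.182 m, so l = λ/4 = 0.0454 m

Z_qwt ≈ 226 Ω; length ≈ 4.54 cm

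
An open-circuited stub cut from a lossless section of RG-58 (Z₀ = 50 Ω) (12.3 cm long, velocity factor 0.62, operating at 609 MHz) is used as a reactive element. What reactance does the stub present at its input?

λ = v/f = 0.62·c / 609 MHz = 0.305 m
βl = 2π·l/λ = 2π × 0.403 = 145°
tan(βl) = -0.701
For an open-circuited stub, Z_in = −jZ_0·cot(βl) = −jZ_0/tan(βl)

X_in ≈ 71.4 Ω (inductive)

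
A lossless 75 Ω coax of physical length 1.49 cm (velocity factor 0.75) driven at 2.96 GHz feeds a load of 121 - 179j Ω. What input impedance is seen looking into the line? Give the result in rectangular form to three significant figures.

λ = v/f = 0.75·c / 2.96 GHz = 0.076 m
βl = 2π·l/λ = 2π × 0.196 = 70.6°
tan(βl) = tan(70.6°) = 2.83
Z_in = Z_0·(Z_L + jZ_0·tanβl)/(Z_0 + jZ_L·tanβl)
     = 75·(121 + j33.6)/(582 + j343)

Z_in ≈ 13.5 − j3.6 Ω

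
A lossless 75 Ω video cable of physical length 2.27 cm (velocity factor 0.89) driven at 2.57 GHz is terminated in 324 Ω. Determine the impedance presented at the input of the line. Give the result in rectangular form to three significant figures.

Z_in ≈ 18 − j14.2 Ω

λ = v/f = 0.89·c / 2.57 GHz = 0.104 m
βl = 2π·l/λ = 2π × 0.218 = 78.7°
tan(βl) = tan(78.7°) = 4.99
Z_in = Z_0·(Z_L + jZ_0·tanβl)/(Z_0 + jZ_L·tanβl)
     = 75·(324 + j374)/(75 + j1620)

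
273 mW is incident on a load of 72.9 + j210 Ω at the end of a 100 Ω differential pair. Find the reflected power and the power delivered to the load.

|Γ| = |(-27.1 + j210)/(172.9 + j210)| = 0.778
|Γ|² = 0.606
P_refl = |Γ|²·P_inc = 165 mW, P_del = (1 − |Γ|²)·P_inc = 108 mW

P_reflected ≈ 165 mW; P_delivered ≈ 108 mW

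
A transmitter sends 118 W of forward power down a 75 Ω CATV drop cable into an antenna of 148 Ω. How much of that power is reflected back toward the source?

P_reflected ≈ 12.6 W

Γ = (148 − 75)/(148 + 75) = 0.327
|Γ|² = 0.107
P_refl = |Γ|²·P_inc = 12.6 W, P_del = (1 − |Γ|²)·P_inc = 105 W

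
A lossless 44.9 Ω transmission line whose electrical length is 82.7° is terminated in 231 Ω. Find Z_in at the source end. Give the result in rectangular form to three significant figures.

tan(βl) = tan(82.7°) = 7.81
Z_in = Z_0·(Z_L + jZ_0·tanβl)/(Z_0 + jZ_L·tanβl)
     = 44.9·(231 + j350)/(44.9 + j1800)

Z_in ≈ 8.87 − j5.53 Ω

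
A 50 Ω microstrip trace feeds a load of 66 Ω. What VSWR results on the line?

VSWR ≈ 1.32

For a purely resistive load, VSWR = R_L/Z_0 or Z_0/R_L (whichever > 1) = 66/50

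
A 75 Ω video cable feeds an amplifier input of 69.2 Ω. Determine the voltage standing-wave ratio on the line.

For a purely resistive load, VSWR = R_L/Z_0 or Z_0/R_L (whichever > 1) = 75/69.2

VSWR ≈ 1.08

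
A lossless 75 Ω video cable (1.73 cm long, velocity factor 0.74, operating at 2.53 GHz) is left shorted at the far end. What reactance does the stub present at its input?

X_in ≈ 218 Ω (inductive)

λ = v/f = 0.74·c / 2.53 GHz = 0.0877 m
βl = 2π·l/λ = 2π × 0.197 = 71°
tan(βl) = 2.9
For a shorted stub, Z_in = jZ_0·tan(βl)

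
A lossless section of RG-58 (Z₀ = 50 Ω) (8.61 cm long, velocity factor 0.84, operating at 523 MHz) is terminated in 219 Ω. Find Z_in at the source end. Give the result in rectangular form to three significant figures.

λ = v/f = 0.84·c / 523 MHz = 0.482 m
βl = 2π·l/λ = 2π × 0.179 = 64.3°
tan(βl) = tan(64.3°) = 2.08
Z_in = Z_0·(Z_L + jZ_0·tanβl)/(Z_0 + jZ_L·tanβl)
     = 50·(219 + j104)/(50 + j456)

Z_in ≈ 13.9 − j22.5 Ω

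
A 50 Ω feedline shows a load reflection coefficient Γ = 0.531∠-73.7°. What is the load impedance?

Z_L ≈ 36.5 − j51.8 Ω

Z_L = Z_0·(1 + Γ)/(1 − Γ) = 50·(1.15 − j0.51)/(0.851 + j0.51)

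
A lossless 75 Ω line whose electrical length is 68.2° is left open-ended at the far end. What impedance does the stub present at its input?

tan(βl) = 2.5
For an open-ended stub, Z_in = −jZ_0·cot(βl) = −jZ_0/tan(βl)

Z_in ≈ −j30 Ω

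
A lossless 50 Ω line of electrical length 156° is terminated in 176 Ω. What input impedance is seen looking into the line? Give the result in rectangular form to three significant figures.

tan(βl) = tan(156°) = -0.445
Z_in = Z_0·(Z_L + jZ_0·tanβl)/(Z_0 + jZ_L·tanβl)
     = 50·(176 − j22.3)/(50 − j78.4)

Z_in ≈ 61 + j73.4 Ω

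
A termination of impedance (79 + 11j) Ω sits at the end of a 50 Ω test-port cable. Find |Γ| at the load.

|Γ| ≈ 0.24

Γ = (Z_L − Z_0)/(Z_L + Z_0) = (29 + j11)/(129 + j11)
|Γ| = 31/129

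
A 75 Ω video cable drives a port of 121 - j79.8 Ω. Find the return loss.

Γ = (46 − j79.8)/(196 − j79.8), |Γ| = 0.435
RL = −20·log₁₀|Γ| = −20·log₁₀(0.435)

RL ≈ 7.23 dB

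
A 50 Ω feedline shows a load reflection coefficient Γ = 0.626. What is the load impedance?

Z_L = Z_0·(1 + Γ)/(1 − Γ) = 50·(1.63)/(0.374)

Z_L ≈ 217 Ω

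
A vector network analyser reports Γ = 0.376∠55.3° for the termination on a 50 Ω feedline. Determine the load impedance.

Z_L = Z_0·(1 + Γ)/(1 − Γ) = 50·(1.21 + j0.309)/(0.786 − j0.309)

Z_L ≈ 60.2 + j43.3 Ω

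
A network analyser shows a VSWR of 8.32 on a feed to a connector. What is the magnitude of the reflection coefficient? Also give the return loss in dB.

|Γ| = (S − 1)/(S + 1) = (8.32 − 1)/(8.32 + 1) = 7.32/9.32
RL = −20·log₁₀|Γ| = −20·log₁₀(0.785)

|Γ| ≈ 0.785; return loss ≈ 2.1 dB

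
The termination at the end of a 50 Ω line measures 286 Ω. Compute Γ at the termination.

Γ = (Z_L − Z_0)/(Z_L + Z_0) = (286 − 50)/(286 + 50) = 236/336

Γ = 0.702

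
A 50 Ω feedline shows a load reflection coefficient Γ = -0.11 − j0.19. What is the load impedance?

Z_L ≈ 37.5 − j15 Ω

Z_L = Z_0·(1 + Γ)/(1 − Γ) = 50·(0.89 − j0.19)/(1.11 + j0.19)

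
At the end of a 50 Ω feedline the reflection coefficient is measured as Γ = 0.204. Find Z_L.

Z_L = Z_0·(1 + Γ)/(1 − Γ) = 50·(1.2)/(0.796)

Z_L ≈ 75.6 Ω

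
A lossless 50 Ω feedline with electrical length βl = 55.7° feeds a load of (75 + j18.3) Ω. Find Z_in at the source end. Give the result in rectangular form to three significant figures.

tan(βl) = tan(55.7°) = 1.47
Z_in = Z_0·(Z_L + jZ_0·tanβl)/(Z_0 + jZ_L·tanβl)
     = 50·(75 + j91.6)/(23.2 + j110)

Z_in ≈ 46.8 − j24.3 Ω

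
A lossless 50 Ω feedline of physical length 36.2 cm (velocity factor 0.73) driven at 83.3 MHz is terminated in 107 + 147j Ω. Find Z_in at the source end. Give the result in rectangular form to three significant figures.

λ = v/f = 0.73·c / 83.3 MHz = 2.63 m
βl = 2π·l/λ = 2π × 0.138 = 49.6°
tan(βl) = tan(49.6°) = 1.17
Z_in = Z_0·(Z_L + jZ_0·tanβl)/(Z_0 + jZ_L·tanβl)
     = 50·(107 + j206)/(-123 + j126)

Z_in ≈ 20.7 − j62.8 Ω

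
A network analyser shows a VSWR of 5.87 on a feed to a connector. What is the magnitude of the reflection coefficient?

|Γ| = (S − 1)/(S + 1) = (5.87 − 1)/(5.87 + 1) = 4.87/6.87

|Γ| ≈ 0.709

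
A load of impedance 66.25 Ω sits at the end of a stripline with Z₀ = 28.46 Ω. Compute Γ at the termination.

Γ = (Z_L − Z_0)/(Z_L + Z_0) = (66.25 − 28.46)/(66.25 + 28.46) = 37.79/94.71

Γ = 0.399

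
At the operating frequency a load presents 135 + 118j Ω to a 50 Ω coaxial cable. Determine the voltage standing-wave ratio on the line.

VSWR ≈ 4.93

Γ = (Z_L − Z_0)/(Z_L + Z_0) = (85 + j118)/(185 + j118)
|Γ| = 145/219 = 0.663
VSWR = (1 + |Γ|)/(1 − |Γ|) = 1.66/0.337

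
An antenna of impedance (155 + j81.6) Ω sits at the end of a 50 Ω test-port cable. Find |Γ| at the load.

Γ = (Z_L − Z_0)/(Z_L + Z_0) = (105 + j81.6)/(205 + j81.6)
|Γ| = 133/221

|Γ| ≈ 0.603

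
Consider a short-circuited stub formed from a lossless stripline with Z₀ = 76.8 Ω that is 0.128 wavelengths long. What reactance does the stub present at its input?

X_in ≈ 79.8 Ω (inductive)

βl = 2π × 0.128 = 46.1°
tan(βl) = 1.04
For a short-circuited stub, Z_in = jZ_0·tan(βl)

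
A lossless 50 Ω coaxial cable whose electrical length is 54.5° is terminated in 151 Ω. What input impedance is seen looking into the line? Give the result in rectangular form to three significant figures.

tan(βl) = tan(54.5°) = 1.4
Z_in = Z_0·(Z_L + jZ_0·tanβl)/(Z_0 + jZ_L·tanβl)
     = 50·(151 + j70.1)/(50 + j212)

Z_in ≈ 23.7 − j30.1 Ω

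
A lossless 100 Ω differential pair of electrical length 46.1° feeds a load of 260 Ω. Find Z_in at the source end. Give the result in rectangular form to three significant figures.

Z_in ≈ 65.2 − j72.1 Ω

tan(βl) = tan(46.1°) = 1.04
Z_in = Z_0·(Z_L + jZ_0·tanβl)/(Z_0 + jZ_L·tanβl)
     = 100·(260 + j104)/(100 + j270)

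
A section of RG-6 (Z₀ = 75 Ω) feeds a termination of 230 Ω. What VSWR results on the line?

VSWR ≈ 3.07

For a purely resistive load, VSWR = R_L/Z_0 or Z_0/R_L (whichever > 1) = 230/75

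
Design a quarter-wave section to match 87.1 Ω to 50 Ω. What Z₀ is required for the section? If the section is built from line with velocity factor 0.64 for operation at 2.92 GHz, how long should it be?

Z_qwt ≈ 66 Ω; length ≈ 1.64 cm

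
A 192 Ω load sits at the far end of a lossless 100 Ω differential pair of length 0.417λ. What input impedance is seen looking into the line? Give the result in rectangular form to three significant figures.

Z_in ≈ 115 + j69.6 Ω

βl = 2π × 0.417 = 150°
tan(βl) = tan(150°) = -0.575
Z_in = Z_0·(Z_L + jZ_0·tanβl)/(Z_0 + jZ_L·tanβl)
     = 100·(192 − j57.5)/(100 − j110)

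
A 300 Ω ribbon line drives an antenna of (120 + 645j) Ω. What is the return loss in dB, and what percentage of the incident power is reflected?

Γ = (-180 + j645)/(420 + j645), |Γ| = 0.87
RL = −20·log₁₀(0.87) = 1.21 dB
P_refl/P_inc = |Γ|² = 0.757

RL ≈ 1.21 dB; 75.7% of incident power reflected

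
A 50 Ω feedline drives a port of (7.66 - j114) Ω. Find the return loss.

Γ = (-42.34 − j114)/(57.66 − j114), |Γ| = 0.952
RL = −20·log₁₀|Γ| = −20·log₁₀(0.952)

RL ≈ 0.428 dB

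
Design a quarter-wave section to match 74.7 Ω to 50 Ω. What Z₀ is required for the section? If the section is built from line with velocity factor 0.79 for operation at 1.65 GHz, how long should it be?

Z_qwt = √(Z_0·R_L) = √(50 × 74.7) = √3735
λ = 0.79·c/f = 0.144 m, so l = λ/4 = 0.0359 m

Z_qwt ≈ 61.1 Ω; length ≈ 3.59 cm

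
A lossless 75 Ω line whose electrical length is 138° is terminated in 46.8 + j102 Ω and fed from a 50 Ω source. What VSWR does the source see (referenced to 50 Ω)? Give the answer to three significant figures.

VSWR ≈ 3.63

tan(βl) = -0.9
Z_in = Z_0·(Z_L + jZ_0·tanβl)/(Z_0 + jZ_L·tanβl) = 16.1 + j19.6 Ω
Γ_s = (Z_in − Z_s)/(Z_in + Z_s) = (-33.9 + j19.6)/(66.1 + j19.6), |Γ_s| = 0.568
VSWR = (1 + |Γ_s|)/(1 − |Γ_s|)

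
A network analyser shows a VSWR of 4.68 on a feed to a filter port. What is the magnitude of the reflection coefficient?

|Γ| = (S − 1)/(S + 1) = (4.68 − 1)/(4.68 + 1) = 3.68/5.68

|Γ| ≈ 0.648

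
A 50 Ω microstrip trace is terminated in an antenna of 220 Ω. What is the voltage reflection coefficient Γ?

Γ = 0.63

Γ = (Z_L − Z_0)/(Z_L + Z_0) = (220 − 50)/(220 + 50) = 170/270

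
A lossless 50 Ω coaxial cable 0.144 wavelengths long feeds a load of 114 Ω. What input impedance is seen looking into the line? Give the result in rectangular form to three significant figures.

βl = 2π × 0.144 = 51.8°
tan(βl) = tan(51.8°) = 1.27
Z_in = Z_0·(Z_L + jZ_0·tanβl)/(Z_0 + jZ_L·tanβl)
     = 50·(114 + j63.6)/(50 + j145)

Z_in ≈ 31.7 − j28.4 Ω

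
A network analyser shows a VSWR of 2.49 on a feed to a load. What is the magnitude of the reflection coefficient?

|Γ| ≈ 0.427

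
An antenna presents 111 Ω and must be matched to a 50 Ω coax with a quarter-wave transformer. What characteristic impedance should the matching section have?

Z_qwt ≈ 74.5 Ω

Z_qwt = √(Z_0·R_L) = √(50 × 111) = √5550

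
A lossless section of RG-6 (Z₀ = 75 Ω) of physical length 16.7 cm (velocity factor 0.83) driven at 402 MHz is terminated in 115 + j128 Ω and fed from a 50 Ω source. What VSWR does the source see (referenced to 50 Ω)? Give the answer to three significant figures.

λ = v/f = 0.83·c / 402 MHz = 0.619 m
βl = 2π·l/λ = 2π × 0.27 = 97.1°
tan(βl) = -8.07
Z_in = Z_0·(Z_L + jZ_0·tanβl)/(Z_0 + jZ_L·tanβl) = 20.5 − j15.2 Ω
Γ_s = (Z_in − Z_s)/(Z_in + Z_s) = (-29.5 − j15.2)/(70.5 − j15.2), |Γ_s| = 0.46
VSWR = (1 + |Γ_s|)/(1 − |Γ_s|)

VSWR ≈ 2.71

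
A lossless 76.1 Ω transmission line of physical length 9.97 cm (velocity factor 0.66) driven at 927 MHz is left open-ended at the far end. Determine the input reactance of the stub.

λ = v/f = 0.66·c / 927 MHz = 0.214 m
βl = 2π·l/λ = 2π × 0.467 = 168°
tan(βl) = -0.212
For an open-ended stub, Z_in = −jZ_0·cot(βl) = −jZ_0/tan(βl)

X_in ≈ 359 Ω (inductive)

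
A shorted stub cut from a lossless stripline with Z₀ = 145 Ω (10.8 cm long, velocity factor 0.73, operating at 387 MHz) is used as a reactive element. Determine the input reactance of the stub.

λ = v/f = 0.73·c / 387 MHz = 0.566 m
βl = 2π·l/λ = 2π × 0.191 = 68.7°
tan(βl) = 2.57
For a shorted stub, Z_in = jZ_0·tan(βl)

X_in ≈ 372 Ω (inductive)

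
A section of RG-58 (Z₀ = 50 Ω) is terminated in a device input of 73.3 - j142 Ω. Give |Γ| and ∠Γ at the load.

Γ = (Z_L − Z_0)/(Z_L + Z_0) = (23.3 − j142)/(123.3 − j142)
|Γ| = 144/188 = 0.765

Γ ≈ 0.765 ∠ -31.6°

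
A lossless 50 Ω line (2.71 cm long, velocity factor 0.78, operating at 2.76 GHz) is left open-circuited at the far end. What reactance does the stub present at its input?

X_in ≈ 23.4 Ω (inductive)

λ = v/f = 0.78·c / 2.76 GHz = 0.0848 m
βl = 2π·l/λ = 2π × 0.32 = 115°
tan(βl) = -2.14
For an open-circuited stub, Z_in = −jZ_0·cot(βl) = −jZ_0/tan(βl)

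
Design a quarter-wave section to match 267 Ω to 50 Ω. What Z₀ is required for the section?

Z_qwt ≈ 116 Ω

Z_qwt = √(Z_0·R_L) = √(50 × 267) = √13350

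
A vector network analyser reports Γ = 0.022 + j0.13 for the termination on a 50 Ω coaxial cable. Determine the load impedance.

Z_L ≈ 50.5 + j13.4 Ω

Z_L = Z_0·(1 + Γ)/(1 − Γ) = 50·(1.02 + j0.13)/(0.978 − j0.13)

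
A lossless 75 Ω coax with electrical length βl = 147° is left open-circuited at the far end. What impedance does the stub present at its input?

Z_in ≈ +j115 Ω

tan(βl) = -0.649
For an open-circuited stub, Z_in = −jZ_0·cot(βl) = −jZ_0/tan(βl)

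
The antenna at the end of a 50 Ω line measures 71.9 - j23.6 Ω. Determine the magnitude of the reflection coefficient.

Γ = (Z_L − Z_0)/(Z_L + Z_0) = (21.9 − j23.6)/(121.9 − j23.6)
|Γ| = 32.2/124

|Γ| ≈ 0.259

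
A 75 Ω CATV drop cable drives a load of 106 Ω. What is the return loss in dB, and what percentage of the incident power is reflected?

Γ = (106 − 75)/(106 + 75) = 0.171
RL = −20·log₁₀(0.171) = 15.3 dB
P_refl/P_inc = |Γ|² = 0.0293

RL ≈ 15.3 dB; 2.93% of incident power reflected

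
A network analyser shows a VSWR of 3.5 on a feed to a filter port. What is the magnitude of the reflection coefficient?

|Γ| ≈ 0.556

|Γ| = (S − 1)/(S + 1) = (3.5 − 1)/(3.5 + 1) = 2.5/4.5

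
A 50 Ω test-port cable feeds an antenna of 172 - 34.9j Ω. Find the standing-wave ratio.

Γ = (Z_L − Z_0)/(Z_L + Z_0) = (122 − j34.9)/(222 − j34.9)
|Γ| = 127/225 = 0.565
VSWR = (1 + |Γ|)/(1 − |Γ|) = 1.56/0.435

VSWR ≈ 3.59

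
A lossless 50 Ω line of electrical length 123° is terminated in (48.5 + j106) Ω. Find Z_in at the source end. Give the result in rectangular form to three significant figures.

Z_in ≈ 8.01 + j9.61 Ω

tan(βl) = tan(123°) = -1.54
Z_in = Z_0·(Z_L + jZ_0·tanβl)/(Z_0 + jZ_L·tanβl)
     = 50·(48.5 + j29)/(213 − j74.7)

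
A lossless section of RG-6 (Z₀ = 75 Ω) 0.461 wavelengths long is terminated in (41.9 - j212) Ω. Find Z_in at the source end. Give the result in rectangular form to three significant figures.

Z_in ≈ 422 − j586 Ω

βl = 2π × 0.461 = 166°
tan(βl) = tan(166°) = -0.25
Z_in = Z_0·(Z_L + jZ_0·tanβl)/(Z_0 + jZ_L·tanβl)
     = 75·(41.9 − j231)/(22 − j10.5)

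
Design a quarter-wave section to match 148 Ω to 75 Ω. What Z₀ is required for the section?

Z_qwt = √(Z_0·R_L) = √(75 × 148) = √11100

Z_qwt ≈ 105 Ω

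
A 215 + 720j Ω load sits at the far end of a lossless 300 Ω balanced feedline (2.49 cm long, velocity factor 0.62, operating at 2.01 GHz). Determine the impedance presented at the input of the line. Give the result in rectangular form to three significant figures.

Z_in ≈ 31.8 − j75.6 Ω

λ = v/f = 0.62·c / 2.01 GHz = 0.0925 m
βl = 2π·l/λ = 2π × 0.269 = 96.9°
tan(βl) = tan(96.9°) = -8.3
Z_in = Z_0·(Z_L + jZ_0·tanβl)/(Z_0 + jZ_L·tanβl)
     = 300·(215 − j1770)/(6280 − j1780)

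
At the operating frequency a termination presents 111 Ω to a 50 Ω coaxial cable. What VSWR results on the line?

Γ = (111 − 50)/(111 + 50) = 0.379
VSWR = (1 + 0.379)/(1 − 0.379)

VSWR ≈ 2.22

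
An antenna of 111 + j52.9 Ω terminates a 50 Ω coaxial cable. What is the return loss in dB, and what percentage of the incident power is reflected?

Γ = (61 + j52.9)/(161 + j52.9), |Γ| = 0.476
RL = −20·log₁₀(0.476) = 6.44 dB
P_refl/P_inc = |Γ|² = 0.227

RL ≈ 6.44 dB; 22.7% of incident power reflected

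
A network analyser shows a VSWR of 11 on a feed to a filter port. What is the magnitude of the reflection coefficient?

|Γ| ≈ 0.833

|Γ| = (S − 1)/(S + 1) = (11 − 1)/(11 + 1) = 10/12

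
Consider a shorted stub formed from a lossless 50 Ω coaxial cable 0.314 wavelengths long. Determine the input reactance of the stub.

X_in ≈ -118 Ω (capacitive)

βl = 2π × 0.314 = 113°
tan(βl) = -2.35
For a shorted stub, Z_in = jZ_0·tan(βl)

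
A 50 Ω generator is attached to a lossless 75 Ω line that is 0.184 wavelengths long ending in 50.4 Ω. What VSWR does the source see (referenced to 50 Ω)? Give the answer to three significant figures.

VSWR ≈ 2.09

βl = 2π × 0.184 = 66.2°
tan(βl) = 2.27
Z_in = Z_0·(Z_L + jZ_0·tanβl)/(Z_0 + jZ_L·tanβl) = 93.2 + j28.1 Ω
Γ_s = (Z_in − Z_s)/(Z_in + Z_s) = (43.2 + j28.1)/(143 + j28.1), |Γ_s| = 0.353
VSWR = (1 + |Γ_s|)/(1 − |Γ_s|)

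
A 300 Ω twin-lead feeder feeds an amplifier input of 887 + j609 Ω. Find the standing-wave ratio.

VSWR ≈ 4.46

Γ = (Z_L − Z_0)/(Z_L + Z_0) = (587 + j609)/(1187 + j609)
|Γ| = 846/1330 = 0.634
VSWR = (1 + |Γ|)/(1 − |Γ|) = 1.63/0.366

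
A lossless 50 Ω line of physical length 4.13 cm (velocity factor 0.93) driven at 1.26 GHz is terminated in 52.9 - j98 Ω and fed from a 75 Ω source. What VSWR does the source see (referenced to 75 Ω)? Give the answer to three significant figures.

VSWR ≈ 8.18

λ = v/f = 0.93·c / 1.26 GHz = 0.221 m
βl = 2π·l/λ = 2π × 0.187 = 67.1°
tan(βl) = 2.37
Z_in = Z_0·(Z_L + jZ_0·tanβl)/(Z_0 + jZ_L·tanβl) = 9.17 − j0.424 Ω
Γ_s = (Z_in − Z_s)/(Z_in + Z_s) = (-65.8 − j0.424)/(84.2 − j0.424), |Γ_s| = 0.782
VSWR = (1 + |Γ_s|)/(1 − |Γ_s|)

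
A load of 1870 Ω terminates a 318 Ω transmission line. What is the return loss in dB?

Γ = (1870 − 318)/(1870 + 318) = 0.709
RL = −20·log₁₀|Γ| = −20·log₁₀(0.709)

RL ≈ 2.98 dB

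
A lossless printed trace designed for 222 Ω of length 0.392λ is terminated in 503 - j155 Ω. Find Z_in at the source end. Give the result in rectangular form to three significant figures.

βl = 2π × 0.392 = 141°
tan(βl) = tan(141°) = -0.806
Z_in = Z_0·(Z_L + jZ_0·tanβl)/(Z_0 + jZ_L·tanβl)
     = 222·(503 − j334)/(97 − j406)

Z_in ≈ 235 + j219 Ω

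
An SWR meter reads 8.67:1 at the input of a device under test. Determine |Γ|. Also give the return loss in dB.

|Γ| = (S − 1)/(S + 1) = (8.67 − 1)/(8.67 + 1) = 7.67/9.67
RL = −20·log₁₀|Γ| = −20·log₁₀(0.793)

|Γ| ≈ 0.793; return loss ≈ 2.01 dB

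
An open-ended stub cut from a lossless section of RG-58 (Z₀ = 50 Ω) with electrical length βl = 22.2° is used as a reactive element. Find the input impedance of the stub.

Z_in ≈ −j123 Ω

tan(βl) = 0.408
For an open-ended stub, Z_in = −jZ_0·cot(βl) = −jZ_0/tan(βl)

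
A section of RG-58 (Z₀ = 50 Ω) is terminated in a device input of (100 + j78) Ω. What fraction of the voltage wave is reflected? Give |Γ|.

|Γ| ≈ 0.548

Γ = (Z_L − Z_0)/(Z_L + Z_0) = (50 + j78)/(150 + j78)
|Γ| = 92.6/169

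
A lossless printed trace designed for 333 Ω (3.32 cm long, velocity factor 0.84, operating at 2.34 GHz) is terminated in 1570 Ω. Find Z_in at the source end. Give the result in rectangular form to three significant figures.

Z_in ≈ 80.5 + j121 Ω

λ = v/f = 0.84·c / 2.34 GHz = 0.108 m
βl = 2π·l/λ = 2π × 0.308 = 111°
tan(βl) = tan(111°) = -2.61
Z_in = Z_0·(Z_L + jZ_0·tanβl)/(Z_0 + jZ_L·tanβl)
     = 333·(1570 − j868)/(333 − j4090)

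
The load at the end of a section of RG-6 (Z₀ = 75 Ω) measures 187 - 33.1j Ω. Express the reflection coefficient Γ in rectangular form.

Γ = (Z_L − Z_0)/(Z_L + Z_0) = (112 − j33.1)/(262 − j33.1)

Γ ≈ 0.436 − j0.0712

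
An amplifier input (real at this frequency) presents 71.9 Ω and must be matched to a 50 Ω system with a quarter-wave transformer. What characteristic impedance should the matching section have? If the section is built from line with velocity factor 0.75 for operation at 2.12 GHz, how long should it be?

Z_qwt ≈ 60 Ω; length ≈ 2.65 cm

Z_qwt = √(Z_0·R_L) = √(50 × 71.9) = √3595
λ = 0.75·c/f = 0.106 m, so l = λ/4 = 0.0265 m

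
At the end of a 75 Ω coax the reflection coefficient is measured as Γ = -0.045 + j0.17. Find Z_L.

Z_L = Z_0·(1 + Γ)/(1 − Γ) = 75·(0.955 + j0.17)/(1.04 − j0.17)

Z_L ≈ 64.8 + j22.7 Ω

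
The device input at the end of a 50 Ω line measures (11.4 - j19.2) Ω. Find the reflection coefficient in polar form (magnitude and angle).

Γ = (Z_L − Z_0)/(Z_L + Z_0) = (-38.6 − j19.2)/(61.4 − j19.2)
|Γ| = 43.1/64.3 = 0.67

Γ ≈ 0.67 ∠ -136°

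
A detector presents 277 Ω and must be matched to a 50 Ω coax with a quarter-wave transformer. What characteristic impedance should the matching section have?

Z_qwt ≈ 118 Ω

Z_qwt = √(Z_0·R_L) = √(50 × 277) = √13850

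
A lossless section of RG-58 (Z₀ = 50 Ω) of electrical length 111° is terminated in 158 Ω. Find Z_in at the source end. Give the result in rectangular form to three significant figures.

tan(βl) = tan(111°) = -2.61
Z_in = Z_0·(Z_L + jZ_0·tanβl)/(Z_0 + jZ_L·tanβl)
     = 50·(158 − j130)/(50 − j412)

Z_in ≈ 17.9 + j17 Ω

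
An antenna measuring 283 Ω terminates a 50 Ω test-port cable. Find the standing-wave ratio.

Γ = (283 − 50)/(283 + 50) = 0.7
VSWR = (1 + 0.7)/(1 − 0.7)

VSWR ≈ 5.66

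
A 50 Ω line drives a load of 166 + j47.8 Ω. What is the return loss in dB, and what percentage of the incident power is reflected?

RL ≈ 4.93 dB; 32.2% of incident power reflected

Γ = (116 + j47.8)/(216 + j47.8), |Γ| = 0.567
RL = −20·log₁₀(0.567) = 4.93 dB
P_refl/P_inc = |Γ|² = 0.322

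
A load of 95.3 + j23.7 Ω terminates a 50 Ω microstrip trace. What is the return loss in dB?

RL ≈ 9.19 dB

Γ = (45.3 + j23.7)/(145.3 + j23.7), |Γ| = 0.347
RL = −20·log₁₀|Γ| = −20·log₁₀(0.347)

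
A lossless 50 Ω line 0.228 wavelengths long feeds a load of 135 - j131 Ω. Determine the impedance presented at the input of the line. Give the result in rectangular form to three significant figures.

βl = 2π × 0.228 = 82.1°
tan(βl) = tan(82.1°) = 7.19
Z_in = Z_0·(Z_L + jZ_0·tanβl)/(Z_0 + jZ_L·tanβl)
     = 50·(135 + j228)/(992 + j970)

Z_in ≈ 9.23 + j2.48 Ω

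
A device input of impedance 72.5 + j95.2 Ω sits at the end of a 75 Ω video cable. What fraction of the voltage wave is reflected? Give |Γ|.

|Γ| ≈ 0.542

Γ = (Z_L − Z_0)/(Z_L + Z_0) = (-2.5 + j95.2)/(147.5 + j95.2)
|Γ| = 95.2/176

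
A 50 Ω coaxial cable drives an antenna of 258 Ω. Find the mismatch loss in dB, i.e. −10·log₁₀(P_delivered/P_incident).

mismatch loss ≈ 2.64 dB

Γ = (258 − 50)/(258 + 50) = 0.675
|Γ|² = 0.456, so P_del/P_inc = 1 − |Γ|² = 0.544
ML = −10·log₁₀(1 − |Γ|²)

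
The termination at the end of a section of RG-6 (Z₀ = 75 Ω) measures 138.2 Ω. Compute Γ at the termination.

Γ = (Z_L − Z_0)/(Z_L + Z_0) = (138.2 − 75)/(138.2 + 75) = 63.2/213.2

Γ = 0.296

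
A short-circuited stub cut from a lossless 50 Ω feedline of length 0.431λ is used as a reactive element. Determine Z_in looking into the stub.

Z_in ≈ −j23.1 Ω

βl = 2π × 0.431 = 155°
tan(βl) = -0.463
For a short-circuited stub, Z_in = jZ_0·tan(βl)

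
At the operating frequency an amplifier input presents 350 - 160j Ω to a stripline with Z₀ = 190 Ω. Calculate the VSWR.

VSWR ≈ 2.34

Γ = (Z_L − Z_0)/(Z_L + Z_0) = (160 − j160)/(540 − j160)
|Γ| = 226/563 = 0.402
VSWR = (1 + |Γ|)/(1 − |Γ|) = 1.4/0.598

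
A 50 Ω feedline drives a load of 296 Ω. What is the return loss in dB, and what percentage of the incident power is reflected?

RL ≈ 2.96 dB; 50.5% of incident power reflected

Γ = (296 − 50)/(296 + 50) = 0.711
RL = −20·log₁₀(0.711) = 2.96 dB
P_refl/P_inc = |Γ|² = 0.505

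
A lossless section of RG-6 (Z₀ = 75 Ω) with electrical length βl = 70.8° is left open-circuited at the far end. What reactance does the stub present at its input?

X_in ≈ -26.1 Ω (capacitive)

tan(βl) = 2.87
For an open-circuited stub, Z_in = −jZ_0·cot(βl) = −jZ_0/tan(βl)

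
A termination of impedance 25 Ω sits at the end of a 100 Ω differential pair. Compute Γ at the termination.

Γ = -0.6

Γ = (Z_L − Z_0)/(Z_L + Z_0) = (25 − 100)/(25 + 100) = -75/125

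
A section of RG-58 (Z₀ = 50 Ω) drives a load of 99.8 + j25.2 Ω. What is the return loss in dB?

RL ≈ 8.7 dB

Γ = (49.8 + j25.2)/(149.8 + j25.2), |Γ| = 0.367
RL = −20·log₁₀|Γ| = −20·log₁₀(0.367)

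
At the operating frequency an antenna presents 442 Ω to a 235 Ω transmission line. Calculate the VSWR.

VSWR ≈ 1.88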